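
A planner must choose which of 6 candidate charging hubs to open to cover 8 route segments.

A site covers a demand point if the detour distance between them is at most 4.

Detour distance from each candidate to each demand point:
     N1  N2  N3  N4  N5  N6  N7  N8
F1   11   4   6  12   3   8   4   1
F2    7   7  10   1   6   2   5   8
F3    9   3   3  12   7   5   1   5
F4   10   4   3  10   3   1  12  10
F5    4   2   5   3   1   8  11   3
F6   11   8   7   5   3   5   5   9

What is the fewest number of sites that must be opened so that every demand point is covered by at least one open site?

Coverage sets (demand points within 4 of each site):
  F1: {N2, N5, N7, N8}
  F2: {N4, N6}
  F3: {N2, N3, N7}
  F4: {N2, N3, N5, N6}
  F5: {N1, N2, N4, N5, N8}
  F6: {N5}
No 2 sites suffice: every size-2 union leaves at least one demand point uncovered.
But {F1, F4, F5} covers everything, so the minimum is 3.

3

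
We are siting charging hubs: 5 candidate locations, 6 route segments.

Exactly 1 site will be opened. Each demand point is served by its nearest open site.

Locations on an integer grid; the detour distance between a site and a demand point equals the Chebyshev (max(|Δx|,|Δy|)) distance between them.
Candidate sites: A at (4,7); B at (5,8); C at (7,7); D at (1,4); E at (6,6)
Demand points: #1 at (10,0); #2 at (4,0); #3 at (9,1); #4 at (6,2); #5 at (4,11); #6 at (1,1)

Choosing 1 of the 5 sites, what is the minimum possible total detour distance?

Open {E}.
  #1→E 6, #2→E 6, #3→E 5, #4→E 4, #5→E 5, #6→E 5  ⇒ total 31.
Compare {A}: total 35.
Compare {C}: total 35.
No size-1 selection does better; minimum is 31.

31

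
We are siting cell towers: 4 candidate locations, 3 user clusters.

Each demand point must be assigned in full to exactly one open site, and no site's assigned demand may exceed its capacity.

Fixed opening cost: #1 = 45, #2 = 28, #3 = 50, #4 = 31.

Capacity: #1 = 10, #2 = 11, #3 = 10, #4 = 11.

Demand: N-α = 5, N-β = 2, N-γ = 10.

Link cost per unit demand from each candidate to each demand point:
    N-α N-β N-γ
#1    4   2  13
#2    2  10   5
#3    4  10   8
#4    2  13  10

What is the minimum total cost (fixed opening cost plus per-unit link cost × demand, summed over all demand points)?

145

Open {#2, #4}; cheapest assignment that respects the capacities:
  #2 (cap 11, load 10): N-γ — cost 10×5 = 50
  #4 (cap 11, load 7): N-α, N-β — cost 5×2 + 2×13 = 36
  Shipping 86, fixed 59 → total 145.
  Any other capacity-feasible assignment to {#2, #4} ships for at least 86.
Compare {#1, #2}: its best feasible assignment gives total 147.
Compare {#2, #3}: its best feasible assignment gives total 168.
Every other set of open sites that can feasibly serve all demand totals ≥ 147 even under its best assignment. Minimum: 145.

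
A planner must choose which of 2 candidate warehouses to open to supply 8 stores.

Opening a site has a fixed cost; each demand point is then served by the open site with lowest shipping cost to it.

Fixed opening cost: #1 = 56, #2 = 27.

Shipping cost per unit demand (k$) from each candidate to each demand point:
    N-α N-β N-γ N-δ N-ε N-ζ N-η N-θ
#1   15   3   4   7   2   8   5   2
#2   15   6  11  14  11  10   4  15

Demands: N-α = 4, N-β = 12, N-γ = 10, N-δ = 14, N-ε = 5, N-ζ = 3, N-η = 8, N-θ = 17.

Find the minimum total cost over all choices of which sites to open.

Open {#1}: assign each demand point to its cheapest open site.
  N-α→#1 4×15=60, N-β→#1 12×3=36, N-γ→#1 10×4=40, N-δ→#1 14×7=98, N-ε→#1 5×2=10, N-ζ→#1 3×8=24, N-η→#1 8×5=40, N-θ→#1 17×2=34
  shipping cost 342, fixed 56 → total 398.
Compare {#1, #2}: shipping cost 334 + fixed 83 = 417.
Compare {#2}: shipping cost 810 + fixed 27 = 837.

398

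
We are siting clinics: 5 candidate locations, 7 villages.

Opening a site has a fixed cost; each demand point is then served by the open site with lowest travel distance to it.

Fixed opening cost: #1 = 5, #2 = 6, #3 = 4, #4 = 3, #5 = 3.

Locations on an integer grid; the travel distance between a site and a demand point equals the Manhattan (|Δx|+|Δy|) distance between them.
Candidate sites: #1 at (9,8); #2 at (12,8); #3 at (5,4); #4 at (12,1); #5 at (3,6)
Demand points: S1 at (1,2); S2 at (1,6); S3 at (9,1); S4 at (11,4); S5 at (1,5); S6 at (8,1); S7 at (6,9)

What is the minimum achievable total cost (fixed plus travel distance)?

Open {#4, #5}: assign each demand point to its cheapest open site.
  S1→#5 6, S2→#5 2, S3→#4 3, S4→#4 4, S5→#5 3, S6→#4 4, S7→#5 6
  travel distance 28, fixed 6 → total 34.
Compare {#1, #4, #5}: travel distance 26 + fixed 11 = 37.
Compare {#3, #4, #5}: travel distance 28 + fixed 10 = 38.
Compare {#2, #4, #5}: travel distance 28 + fixed 12 = 40.
All other subsets cost ≥ 37. Minimum total cost: 34.

34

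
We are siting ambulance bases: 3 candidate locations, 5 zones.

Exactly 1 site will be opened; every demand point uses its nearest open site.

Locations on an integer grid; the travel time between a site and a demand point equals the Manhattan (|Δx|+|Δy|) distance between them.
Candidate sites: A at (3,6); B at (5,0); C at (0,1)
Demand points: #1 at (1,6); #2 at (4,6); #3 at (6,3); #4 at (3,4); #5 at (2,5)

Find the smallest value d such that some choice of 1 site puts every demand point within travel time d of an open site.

Open {A}.
  Farthest demand point is #3 at travel time 6 (to A); all others are ≤ 6.
With {C} the worst case is 9.
With {B} the worst case is 10.
No size-1 selection achieves below 6.

6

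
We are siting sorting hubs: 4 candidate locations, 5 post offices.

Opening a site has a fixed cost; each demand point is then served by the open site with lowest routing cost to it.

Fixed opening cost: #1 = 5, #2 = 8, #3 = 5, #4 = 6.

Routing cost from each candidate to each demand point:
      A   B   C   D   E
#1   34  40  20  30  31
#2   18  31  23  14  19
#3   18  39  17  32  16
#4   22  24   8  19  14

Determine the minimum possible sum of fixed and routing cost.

Open {#2, #4}: assign each demand point to its cheapest open site.
  A→#2 18, B→#4 24, C→#4 8, D→#2 14, E→#4 14
  routing cost 78, fixed 14 → total 92.
Compare {#4}: routing cost 87 + fixed 6 = 93.
Compare {#3, #4}: routing cost 83 + fixed 11 = 94.
Compare {#1, #2, #4}: routing cost 78 + fixed 19 = 97.
All other subsets cost ≥ 93. Minimum total cost: 92.

92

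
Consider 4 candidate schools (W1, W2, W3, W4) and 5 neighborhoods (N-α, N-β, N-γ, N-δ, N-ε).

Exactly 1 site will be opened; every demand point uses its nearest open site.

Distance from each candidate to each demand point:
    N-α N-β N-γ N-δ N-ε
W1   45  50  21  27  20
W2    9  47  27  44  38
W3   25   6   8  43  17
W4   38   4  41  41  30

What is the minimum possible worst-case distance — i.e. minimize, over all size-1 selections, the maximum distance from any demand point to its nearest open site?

Open {W4}.
  Farthest demand point is N-γ at distance 41 (to W4); all others are ≤ 41.
With {W3} the worst case is 43.
With {W2} the worst case is 47.
No size-1 selection achieves below 41.

41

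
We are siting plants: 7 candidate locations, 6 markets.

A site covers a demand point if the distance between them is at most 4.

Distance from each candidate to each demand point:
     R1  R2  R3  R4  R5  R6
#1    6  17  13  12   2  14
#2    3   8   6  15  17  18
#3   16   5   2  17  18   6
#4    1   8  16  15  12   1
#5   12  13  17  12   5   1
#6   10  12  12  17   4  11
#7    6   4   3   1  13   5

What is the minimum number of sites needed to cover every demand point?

3

Coverage sets (demand points within 4 of each site):
  #1: {R5}
  #2: {R1}
  #3: {R3}
  #4: {R1, R6}
  #5: {R6}
  #6: {R5}
  #7: {R2, R3, R4}
No 2 sites suffice: every size-2 union leaves at least one demand point uncovered.
But {#1, #4, #7} covers everything, so the minimum is 3.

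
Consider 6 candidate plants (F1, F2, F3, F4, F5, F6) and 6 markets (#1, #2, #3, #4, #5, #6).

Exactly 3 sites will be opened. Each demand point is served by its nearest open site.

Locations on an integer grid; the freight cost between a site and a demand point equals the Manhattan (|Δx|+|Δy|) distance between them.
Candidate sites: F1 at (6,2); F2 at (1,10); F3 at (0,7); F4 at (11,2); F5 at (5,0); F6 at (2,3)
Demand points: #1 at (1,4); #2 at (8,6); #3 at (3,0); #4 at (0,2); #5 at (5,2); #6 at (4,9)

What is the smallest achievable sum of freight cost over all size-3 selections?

Open {F1, F2, F6}.
  #1→F6 2, #2→F1 6, #3→F6 4, #4→F6 3, #5→F1 1, #6→F2 4  ⇒ total 20.
Compare {F1, F3, F6}: total 22.
Compare {F1, F5, F6}: total 22.
No size-3 selection does better; minimum is 20.

20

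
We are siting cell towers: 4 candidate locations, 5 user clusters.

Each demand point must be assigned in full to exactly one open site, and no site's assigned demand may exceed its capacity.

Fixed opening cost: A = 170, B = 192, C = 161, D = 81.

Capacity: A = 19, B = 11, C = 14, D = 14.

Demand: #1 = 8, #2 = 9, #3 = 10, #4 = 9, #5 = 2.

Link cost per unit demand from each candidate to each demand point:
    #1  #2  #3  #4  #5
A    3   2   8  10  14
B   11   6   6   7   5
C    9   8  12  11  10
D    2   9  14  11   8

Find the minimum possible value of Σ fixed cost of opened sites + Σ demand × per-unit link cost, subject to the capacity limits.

630

Open {A, B, D}; cheapest assignment that respects the capacities:
  A (cap 19, load 19): #2, #3 — cost 9×2 + 10×8 = 98
  B (cap 11, load 11): #4, #5 — cost 9×7 + 2×5 = 73
  D (cap 14, load 8): #1 — cost 8×2 = 16
  Shipping 187, fixed 443 → total 630.
  Any other capacity-feasible assignment to {A, B, D} ships for at least 187.
Compare {A, C, D}: its best feasible assignment gives total 641.
Compare {A, B, C}: its best feasible assignment gives total 744.
Every other set of open sites that can feasibly serve all demand totals ≥ 641 even under its best assignment. Minimum: 630.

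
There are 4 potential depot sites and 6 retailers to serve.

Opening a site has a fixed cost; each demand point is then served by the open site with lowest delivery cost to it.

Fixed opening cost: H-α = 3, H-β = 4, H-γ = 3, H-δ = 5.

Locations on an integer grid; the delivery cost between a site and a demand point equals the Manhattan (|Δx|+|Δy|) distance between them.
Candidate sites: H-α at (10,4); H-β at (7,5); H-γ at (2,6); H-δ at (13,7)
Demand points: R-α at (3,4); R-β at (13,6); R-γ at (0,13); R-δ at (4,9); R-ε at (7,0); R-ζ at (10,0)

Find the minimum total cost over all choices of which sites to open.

39

Open {H-α, H-γ}: assign each demand point to its cheapest open site.
  R-α→H-γ 3, R-β→H-α 5, R-γ→H-γ 9, R-δ→H-γ 5, R-ε→H-α 7, R-ζ→H-α 4
  delivery cost 33, fixed 6 → total 39.
Compare {H-α, H-γ, H-δ}: delivery cost 29 + fixed 11 = 40.
Compare {H-α, H-β, H-γ}: delivery cost 31 + fixed 10 = 41.
Compare {H-α, H-β, H-γ, H-δ}: delivery cost 27 + fixed 15 = 42.
All other subsets cost ≥ 40. Minimum total cost: 39.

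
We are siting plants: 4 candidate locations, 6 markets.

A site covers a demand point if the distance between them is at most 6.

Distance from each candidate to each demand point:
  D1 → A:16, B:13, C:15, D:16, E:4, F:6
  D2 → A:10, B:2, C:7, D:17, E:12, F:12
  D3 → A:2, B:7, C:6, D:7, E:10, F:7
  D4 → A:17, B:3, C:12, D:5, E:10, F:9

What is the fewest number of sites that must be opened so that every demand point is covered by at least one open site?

Coverage sets (demand points within 6 of each site):
  D1: {E, F}
  D2: {B}
  D3: {A, C}
  D4: {B, D}
No 2 sites suffice: every size-2 union leaves at least one demand point uncovered.
But {D1, D3, D4} covers everything, so the minimum is 3.

3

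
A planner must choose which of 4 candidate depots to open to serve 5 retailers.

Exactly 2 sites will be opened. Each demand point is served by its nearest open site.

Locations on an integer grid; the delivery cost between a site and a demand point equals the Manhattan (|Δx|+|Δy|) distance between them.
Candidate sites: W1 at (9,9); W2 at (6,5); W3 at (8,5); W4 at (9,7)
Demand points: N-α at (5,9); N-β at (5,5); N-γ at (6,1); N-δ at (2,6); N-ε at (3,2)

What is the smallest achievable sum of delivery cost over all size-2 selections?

20

Open {W1, W2}.
  N-α→W1 4, N-β→W2 1, N-γ→W2 4, N-δ→W2 5, N-ε→W2 6  ⇒ total 20.
Compare {W2, W3}: total 21.
Compare {W2, W4}: total 21.
No size-2 selection does better; minimum is 20.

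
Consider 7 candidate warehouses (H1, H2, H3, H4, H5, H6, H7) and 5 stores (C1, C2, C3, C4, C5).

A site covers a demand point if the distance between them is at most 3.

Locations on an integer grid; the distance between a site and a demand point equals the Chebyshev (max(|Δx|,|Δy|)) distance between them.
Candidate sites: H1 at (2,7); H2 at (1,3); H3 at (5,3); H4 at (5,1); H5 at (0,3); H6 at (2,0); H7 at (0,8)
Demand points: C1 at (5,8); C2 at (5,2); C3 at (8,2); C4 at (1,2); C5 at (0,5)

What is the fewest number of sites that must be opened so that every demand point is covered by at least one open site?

3

Coverage sets (demand points within 3 of each site):
  H1: {C1, C5}
  H2: {C4, C5}
  H3: {C2, C3}
  H4: {C2, C3}
  H5: {C4, C5}
  H6: {C2, C4}
  H7: {C5}
No 2 sites suffice: every size-2 union leaves at least one demand point uncovered.
But {H1, H2, H3} covers everything, so the minimum is 3.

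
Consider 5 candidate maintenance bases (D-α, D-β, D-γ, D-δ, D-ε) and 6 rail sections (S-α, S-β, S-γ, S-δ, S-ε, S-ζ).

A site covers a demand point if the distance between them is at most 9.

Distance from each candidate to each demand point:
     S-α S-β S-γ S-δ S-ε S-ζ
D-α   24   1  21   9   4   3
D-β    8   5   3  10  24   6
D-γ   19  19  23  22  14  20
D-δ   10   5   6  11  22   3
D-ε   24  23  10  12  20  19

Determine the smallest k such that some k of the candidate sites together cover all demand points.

2

Coverage sets (demand points within 9 of each site):
  D-α: {S-β, S-δ, S-ε, S-ζ}
  D-β: {S-α, S-β, S-γ, S-ζ}
  D-γ: {}
  D-δ: {S-β, S-γ, S-ζ}
  D-ε: {}
No single site covers all 6 demand points.
But {D-α, D-β} covers everything, so the minimum is 2.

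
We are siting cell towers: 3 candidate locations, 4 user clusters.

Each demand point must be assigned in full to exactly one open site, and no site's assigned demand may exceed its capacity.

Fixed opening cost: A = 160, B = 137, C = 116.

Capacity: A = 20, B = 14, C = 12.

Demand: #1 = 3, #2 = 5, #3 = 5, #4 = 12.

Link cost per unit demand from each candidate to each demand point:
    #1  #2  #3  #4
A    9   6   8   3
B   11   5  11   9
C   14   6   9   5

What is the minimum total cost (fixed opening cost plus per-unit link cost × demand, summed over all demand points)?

Open {A, C}; cheapest assignment that respects the capacities:
  A (cap 20, load 20): #1, #3, #4 — cost 3×9 + 5×8 + 12×3 = 103
  C (cap 12, load 5): #2 — cost 5×6 = 30
  Shipping 133, fixed 276 → total 409.
  Any other capacity-feasible assignment to {A, C} ships for at least 133.
Compare {A, B}: its best feasible assignment gives total 425.
Compare {B, C}: its best feasible assignment gives total 426.
Every other set of open sites that can feasibly serve all demand totals ≥ 425 even under its best assignment. Minimum: 409.

409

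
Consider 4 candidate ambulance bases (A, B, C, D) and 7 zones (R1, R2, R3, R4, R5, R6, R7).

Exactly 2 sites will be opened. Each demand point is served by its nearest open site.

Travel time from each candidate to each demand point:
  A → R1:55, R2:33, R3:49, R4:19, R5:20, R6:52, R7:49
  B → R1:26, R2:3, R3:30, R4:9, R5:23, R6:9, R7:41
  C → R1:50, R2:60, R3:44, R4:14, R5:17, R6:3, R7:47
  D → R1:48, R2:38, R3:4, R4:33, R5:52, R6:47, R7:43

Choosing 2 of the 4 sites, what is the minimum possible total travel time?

Open {B, D}.
  R1→B 26, R2→B 3, R3→D 4, R4→B 9, R5→B 23, R6→B 9, R7→B 41  ⇒ total 115.
Compare {B, C}: total 129.
Compare {A, B}: total 138.
No size-2 selection does better; minimum is 115.

115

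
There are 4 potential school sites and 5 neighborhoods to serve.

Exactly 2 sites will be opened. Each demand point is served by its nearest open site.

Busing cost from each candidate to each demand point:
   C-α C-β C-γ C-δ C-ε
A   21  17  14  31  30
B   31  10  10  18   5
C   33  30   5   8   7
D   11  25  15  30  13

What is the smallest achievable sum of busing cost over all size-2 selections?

Open {B, D}.
  C-α→D 11, C-β→B 10, C-γ→B 10, C-δ→B 18, C-ε→B 5  ⇒ total 54.
Compare {C, D}: total 56.
Compare {A, C}: total 58.
No size-2 selection does better; minimum is 54.

54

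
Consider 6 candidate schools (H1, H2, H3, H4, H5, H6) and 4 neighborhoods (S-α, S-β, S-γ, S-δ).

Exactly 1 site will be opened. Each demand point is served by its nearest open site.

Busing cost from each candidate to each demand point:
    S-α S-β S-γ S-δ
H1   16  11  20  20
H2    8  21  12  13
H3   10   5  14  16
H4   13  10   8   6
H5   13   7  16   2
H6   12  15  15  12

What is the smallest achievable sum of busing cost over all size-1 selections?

Open {H4}.
  S-α→H4 13, S-β→H4 10, S-γ→H4 8, S-δ→H4 6  ⇒ total 37.
Compare {H5}: total 38.
Compare {H3}: total 45.
No size-1 selection does better; minimum is 37.

37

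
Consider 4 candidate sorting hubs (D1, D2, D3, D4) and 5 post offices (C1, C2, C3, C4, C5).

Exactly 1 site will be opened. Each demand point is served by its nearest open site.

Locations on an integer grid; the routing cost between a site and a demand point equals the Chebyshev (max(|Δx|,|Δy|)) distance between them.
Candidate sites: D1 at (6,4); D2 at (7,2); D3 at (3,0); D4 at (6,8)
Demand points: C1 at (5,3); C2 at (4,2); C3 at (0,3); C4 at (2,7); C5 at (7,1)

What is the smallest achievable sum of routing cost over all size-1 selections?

Open {D1}.
  C1→D1 1, C2→D1 2, C3→D1 6, C4→D1 4, C5→D1 3  ⇒ total 16.
Compare {D2}: total 18.
Compare {D3}: total 19.
No size-1 selection does better; minimum is 16.

16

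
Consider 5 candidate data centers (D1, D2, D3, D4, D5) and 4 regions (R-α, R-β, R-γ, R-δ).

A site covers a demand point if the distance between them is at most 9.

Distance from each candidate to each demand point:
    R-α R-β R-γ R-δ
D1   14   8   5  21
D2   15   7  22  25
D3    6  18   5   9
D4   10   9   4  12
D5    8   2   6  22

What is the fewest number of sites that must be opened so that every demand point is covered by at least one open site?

Coverage sets (demand points within 9 of each site):
  D1: {R-β, R-γ}
  D2: {R-β}
  D3: {R-α, R-γ, R-δ}
  D4: {R-β, R-γ}
  D5: {R-α, R-β, R-γ}
No single site covers all 4 demand points.
But {D1, D3} covers everything, so the minimum is 2.

2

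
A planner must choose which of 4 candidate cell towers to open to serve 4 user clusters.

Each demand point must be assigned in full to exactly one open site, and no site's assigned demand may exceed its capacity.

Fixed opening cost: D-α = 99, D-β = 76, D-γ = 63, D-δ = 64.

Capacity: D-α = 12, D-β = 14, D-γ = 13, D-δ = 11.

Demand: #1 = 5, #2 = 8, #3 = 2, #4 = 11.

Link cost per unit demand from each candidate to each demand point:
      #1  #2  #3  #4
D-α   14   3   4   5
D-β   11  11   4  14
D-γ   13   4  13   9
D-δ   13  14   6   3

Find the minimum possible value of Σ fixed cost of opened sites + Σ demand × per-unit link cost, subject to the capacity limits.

Open {D-β, D-γ, D-δ}; cheapest assignment that respects the capacities:
  D-β (cap 14, load 7): #1, #3 — cost 5×11 + 2×4 = 63
  D-γ (cap 13, load 8): #2 — cost 8×4 = 32
  D-δ (cap 11, load 11): #4 — cost 11×3 = 33
  Shipping 128, fixed 203 → total 331.
  Any other capacity-feasible assignment to {D-β, D-γ, D-δ} ships for at least 128.
Compare {D-α, D-γ, D-δ}: its best feasible assignment gives total 356.
Compare {D-α, D-β, D-δ}: its best feasible assignment gives total 359.
Every other set of open sites that can feasibly serve all demand totals ≥ 356 even under its best assignment. Minimum: 331.

331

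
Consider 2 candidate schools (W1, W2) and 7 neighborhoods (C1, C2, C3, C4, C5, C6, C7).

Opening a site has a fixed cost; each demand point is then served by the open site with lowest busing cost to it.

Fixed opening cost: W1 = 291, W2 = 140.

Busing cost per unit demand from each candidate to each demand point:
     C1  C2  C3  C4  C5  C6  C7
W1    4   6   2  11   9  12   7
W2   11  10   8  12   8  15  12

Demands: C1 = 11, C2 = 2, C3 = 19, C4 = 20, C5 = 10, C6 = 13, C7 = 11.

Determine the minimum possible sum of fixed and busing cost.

928

Open {W1}: assign each demand point to its cheapest open site.
  C1→W1 11×4=44, C2→W1 2×6=12, C3→W1 19×2=38, C4→W1 20×11=220, C5→W1 10×9=90, C6→W1 13×12=156, C7→W1 11×7=77
  busing cost 637, fixed 291 → total 928.
Compare {W1, W2}: busing cost 627 + fixed 431 = 1058.
Compare {W2}: busing cost 940 + fixed 140 = 1080.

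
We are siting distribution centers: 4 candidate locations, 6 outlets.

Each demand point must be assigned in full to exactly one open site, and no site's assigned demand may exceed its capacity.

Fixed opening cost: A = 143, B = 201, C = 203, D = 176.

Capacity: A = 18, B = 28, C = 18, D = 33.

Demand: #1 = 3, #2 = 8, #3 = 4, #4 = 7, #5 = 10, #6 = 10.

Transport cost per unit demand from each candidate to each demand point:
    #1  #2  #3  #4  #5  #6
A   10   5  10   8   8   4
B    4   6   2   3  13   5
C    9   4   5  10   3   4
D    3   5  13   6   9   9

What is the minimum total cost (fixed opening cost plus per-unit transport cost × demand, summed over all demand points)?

Open {A, B}; cheapest assignment that respects the capacities:
  A (cap 18, load 18): #2, #5 — cost 8×5 + 10×8 = 120
  B (cap 28, load 24): #1, #3, #4, #6 — cost 3×4 + 4×2 + 7×3 + 10×5 = 91
  Shipping 211, fixed 344 → total 555.
  Any other capacity-feasible assignment to {A, B} ships for at least 211.
Compare {B, C}: its best feasible assignment gives total 557.
Compare {A, D}: its best feasible assignment gives total 580.
Every other set of open sites that can feasibly serve all demand totals ≥ 557 even under its best assignment. Minimum: 555.

555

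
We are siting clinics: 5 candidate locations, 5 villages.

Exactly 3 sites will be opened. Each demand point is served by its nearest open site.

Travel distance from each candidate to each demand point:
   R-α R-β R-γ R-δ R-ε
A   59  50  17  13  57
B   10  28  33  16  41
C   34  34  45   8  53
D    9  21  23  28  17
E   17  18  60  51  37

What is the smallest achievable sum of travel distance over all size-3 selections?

72

Open {A, C, D}.
  R-α→D 9, R-β→D 21, R-γ→A 17, R-δ→C 8, R-ε→D 17  ⇒ total 72.
Compare {A, D, E}: total 74.
Compare {C, D, E}: total 75.
No size-3 selection does better; minimum is 72.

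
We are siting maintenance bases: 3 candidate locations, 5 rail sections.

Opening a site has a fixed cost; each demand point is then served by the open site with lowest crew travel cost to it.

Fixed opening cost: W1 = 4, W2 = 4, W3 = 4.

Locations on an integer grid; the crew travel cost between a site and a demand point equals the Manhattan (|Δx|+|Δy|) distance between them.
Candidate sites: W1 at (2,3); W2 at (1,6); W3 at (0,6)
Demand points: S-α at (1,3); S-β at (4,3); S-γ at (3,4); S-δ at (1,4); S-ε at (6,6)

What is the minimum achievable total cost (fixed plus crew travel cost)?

Open {W1}: assign each demand point to its cheapest open site.
  S-α→W1 1, S-β→W1 2, S-γ→W1 2, S-δ→W1 2, S-ε→W1 7
  crew travel cost 14, fixed 4 → total 18.
Compare {W1, W2}: crew travel cost 12 + fixed 8 = 20.
Compare {W1, W3}: crew travel cost 13 + fixed 8 = 21.
Compare {W2}: crew travel cost 20 + fixed 4 = 24.
All other subsets cost ≥ 20. Minimum total cost: 18.

18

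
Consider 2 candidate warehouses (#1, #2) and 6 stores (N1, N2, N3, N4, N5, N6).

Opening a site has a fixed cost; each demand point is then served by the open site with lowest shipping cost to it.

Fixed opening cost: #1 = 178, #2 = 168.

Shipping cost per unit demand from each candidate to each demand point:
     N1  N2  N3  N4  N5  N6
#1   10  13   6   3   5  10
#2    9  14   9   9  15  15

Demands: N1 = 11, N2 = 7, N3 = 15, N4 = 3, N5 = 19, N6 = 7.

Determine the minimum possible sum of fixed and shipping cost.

643

Open {#1}: assign each demand point to its cheapest open site.
  N1→#1 11×10=110, N2→#1 7×13=91, N3→#1 15×6=90, N4→#1 3×3=9, N5→#1 19×5=95, N6→#1 7×10=70
  shipping cost 465, fixed 178 → total 643.
Compare {#1, #2}: shipping cost 454 + fixed 346 = 800.
Compare {#2}: shipping cost 749 + fixed 168 = 917.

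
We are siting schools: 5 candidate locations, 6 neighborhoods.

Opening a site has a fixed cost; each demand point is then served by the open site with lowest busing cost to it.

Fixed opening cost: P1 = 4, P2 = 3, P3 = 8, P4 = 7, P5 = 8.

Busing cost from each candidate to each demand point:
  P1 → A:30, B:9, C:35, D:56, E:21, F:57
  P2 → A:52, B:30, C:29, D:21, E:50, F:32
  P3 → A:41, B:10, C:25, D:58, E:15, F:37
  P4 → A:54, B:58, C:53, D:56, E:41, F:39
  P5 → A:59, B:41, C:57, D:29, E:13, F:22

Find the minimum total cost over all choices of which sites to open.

139

Open {P1, P2, P5}: assign each demand point to its cheapest open site.
  A→P1 30, B→P1 9, C→P2 29, D→P2 21, E→P5 13, F→P5 22
  busing cost 124, fixed 15 → total 139.
Compare {P1, P2, P3, P5}: busing cost 120 + fixed 23 = 143.
Compare {P1, P2, P4, P5}: busing cost 124 + fixed 22 = 146.
Compare {P1, P2, P3}: busing cost 132 + fixed 15 = 147.
All other subsets cost ≥ 143. Minimum total cost: 139.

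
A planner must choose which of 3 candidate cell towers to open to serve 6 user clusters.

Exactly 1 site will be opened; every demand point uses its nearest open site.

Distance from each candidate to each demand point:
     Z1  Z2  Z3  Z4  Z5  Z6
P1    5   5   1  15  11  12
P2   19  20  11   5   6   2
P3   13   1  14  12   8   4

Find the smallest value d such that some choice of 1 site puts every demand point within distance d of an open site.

14

Open {P3}.
  Farthest demand point is Z3 at distance 14 (to P3); all others are ≤ 14.
With {P1} the worst case is 15.
With {P2} the worst case is 20.
No size-1 selection achieves below 14.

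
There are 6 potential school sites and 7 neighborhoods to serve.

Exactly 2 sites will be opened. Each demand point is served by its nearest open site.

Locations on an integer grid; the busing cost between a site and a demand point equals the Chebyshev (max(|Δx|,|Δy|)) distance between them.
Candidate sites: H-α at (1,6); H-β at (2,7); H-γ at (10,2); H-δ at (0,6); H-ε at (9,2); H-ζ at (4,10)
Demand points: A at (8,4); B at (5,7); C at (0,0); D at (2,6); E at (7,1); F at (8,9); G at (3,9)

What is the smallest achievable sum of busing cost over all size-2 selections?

Open {H-β, H-ε}.
  A→H-ε 2, B→H-β 3, C→H-β 7, D→H-β 1, E→H-ε 2, F→H-β 6, G→H-β 2  ⇒ total 23.
Compare {H-β, H-γ}: total 24.
Compare {H-α, H-ε}: total 25.
No size-2 selection does better; minimum is 23.

23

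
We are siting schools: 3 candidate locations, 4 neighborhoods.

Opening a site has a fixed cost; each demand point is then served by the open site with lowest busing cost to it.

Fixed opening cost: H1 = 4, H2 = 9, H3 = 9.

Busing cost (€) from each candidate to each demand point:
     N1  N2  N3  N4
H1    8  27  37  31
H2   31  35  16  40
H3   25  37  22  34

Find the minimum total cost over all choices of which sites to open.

95

Open {H1, H2}: assign each demand point to its cheapest open site.
  N1→H1 8, N2→H1 27, N3→H2 16, N4→H1 31
  busing cost 82, fixed 13 → total 95.
Compare {H1, H3}: busing cost 88 + fixed 13 = 101.
Compare {H1, H2, H3}: busing cost 82 + fixed 22 = 104.
Compare {H1}: busing cost 103 + fixed 4 = 107.
All other subsets cost ≥ 101. Minimum total cost: 95.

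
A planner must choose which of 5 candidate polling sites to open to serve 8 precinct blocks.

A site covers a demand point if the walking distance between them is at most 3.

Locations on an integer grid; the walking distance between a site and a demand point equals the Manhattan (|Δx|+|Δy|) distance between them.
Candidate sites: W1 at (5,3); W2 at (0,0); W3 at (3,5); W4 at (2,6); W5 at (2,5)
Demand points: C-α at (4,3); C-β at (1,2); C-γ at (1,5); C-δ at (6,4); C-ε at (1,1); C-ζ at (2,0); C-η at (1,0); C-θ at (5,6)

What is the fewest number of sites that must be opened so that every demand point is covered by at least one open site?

3

Coverage sets (demand points within 3 of each site):
  W1: {C-α, C-δ, C-θ}
  W2: {C-β, C-ε, C-ζ, C-η}
  W3: {C-α, C-γ, C-θ}
  W4: {C-γ, C-θ}
  W5: {C-γ}
No 2 sites suffice: every size-2 union leaves at least one demand point uncovered.
But {W1, W2, W3} covers everything, so the minimum is 3.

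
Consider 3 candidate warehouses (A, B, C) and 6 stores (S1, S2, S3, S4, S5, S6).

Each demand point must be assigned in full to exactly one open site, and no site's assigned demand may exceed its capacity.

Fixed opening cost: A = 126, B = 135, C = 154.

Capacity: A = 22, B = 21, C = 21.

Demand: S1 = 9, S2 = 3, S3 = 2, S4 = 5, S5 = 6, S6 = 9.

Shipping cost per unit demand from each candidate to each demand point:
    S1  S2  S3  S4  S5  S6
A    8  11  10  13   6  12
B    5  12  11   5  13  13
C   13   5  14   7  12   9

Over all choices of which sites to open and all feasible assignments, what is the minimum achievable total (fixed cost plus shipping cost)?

Open {A, B}; cheapest assignment that respects the capacities:
  A (cap 22, load 20): S2, S3, S5, S6 — cost 3×11 + 2×10 + 6×6 + 9×12 = 197
  B (cap 21, load 14): S1, S4 — cost 9×5 + 5×5 = 70
  Shipping 267, fixed 261 → total 528.
  Any other capacity-feasible assignment to {A, B} ships for at least 267.
Compare {A, C}: its best feasible assignment gives total 539.
Compare {B, C}: its best feasible assignment gives total 549.
Every other set of open sites that can feasibly serve all demand totals ≥ 539 even under its best assignment. Minimum: 528.

528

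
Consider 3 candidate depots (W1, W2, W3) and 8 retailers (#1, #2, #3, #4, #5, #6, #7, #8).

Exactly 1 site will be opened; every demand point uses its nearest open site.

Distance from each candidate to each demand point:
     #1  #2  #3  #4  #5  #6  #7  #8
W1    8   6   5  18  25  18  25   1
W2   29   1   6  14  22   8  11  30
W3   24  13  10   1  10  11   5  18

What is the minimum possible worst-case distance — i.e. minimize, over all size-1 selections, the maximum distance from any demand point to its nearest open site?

Open {W3}.
  Farthest demand point is #1 at distance 24 (to W3); all others are ≤ 24.
With {W1} the worst case is 25.
With {W2} the worst case is 30.
No size-1 selection achieves below 24.

24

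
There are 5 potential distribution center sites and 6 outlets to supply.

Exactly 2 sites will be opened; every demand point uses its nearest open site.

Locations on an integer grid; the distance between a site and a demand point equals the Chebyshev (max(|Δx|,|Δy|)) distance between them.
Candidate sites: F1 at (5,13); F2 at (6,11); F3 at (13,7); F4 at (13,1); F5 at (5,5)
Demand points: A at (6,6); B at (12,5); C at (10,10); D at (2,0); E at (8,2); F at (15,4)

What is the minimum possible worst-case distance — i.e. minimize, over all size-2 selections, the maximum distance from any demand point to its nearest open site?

Open {F3, F5}.
  Farthest demand point is D at distance 5 (to F5); all others are ≤ 5.
With {F4, F5} the worst case is 5.
With {F2, F5} the worst case is 9.
No size-2 selection achieves below 5.

5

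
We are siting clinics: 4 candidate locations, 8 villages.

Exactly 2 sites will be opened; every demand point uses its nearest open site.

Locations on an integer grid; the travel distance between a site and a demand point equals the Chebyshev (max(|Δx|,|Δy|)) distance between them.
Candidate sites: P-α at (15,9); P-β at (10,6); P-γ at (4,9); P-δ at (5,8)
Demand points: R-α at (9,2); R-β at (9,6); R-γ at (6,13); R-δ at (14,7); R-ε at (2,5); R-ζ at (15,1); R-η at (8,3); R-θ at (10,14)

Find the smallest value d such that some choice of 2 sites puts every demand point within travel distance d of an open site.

Open {P-β, P-γ}.
  Farthest demand point is R-θ at travel distance 6 (to P-γ); all others are ≤ 6.
With {P-β, P-δ} the worst case is 6.
With {P-α, P-β} the worst case is 8.
No size-2 selection achieves below 6.

6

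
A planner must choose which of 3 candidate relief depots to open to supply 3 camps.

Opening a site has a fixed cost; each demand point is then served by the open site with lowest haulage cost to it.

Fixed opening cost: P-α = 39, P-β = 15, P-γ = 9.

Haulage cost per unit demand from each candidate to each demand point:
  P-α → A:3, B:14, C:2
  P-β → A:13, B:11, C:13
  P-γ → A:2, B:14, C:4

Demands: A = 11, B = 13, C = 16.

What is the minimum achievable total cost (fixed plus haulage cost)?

253

Open {P-β, P-γ}: assign each demand point to its cheapest open site.
  A→P-γ 11×2=22, B→P-β 13×11=143, C→P-γ 16×4=64
  haulage cost 229, fixed 24 → total 253.
Compare {P-α, P-β, P-γ}: haulage cost 197 + fixed 63 = 260.
Compare {P-α, P-β}: haulage cost 208 + fixed 54 = 262.
Compare {P-γ}: haulage cost 268 + fixed 9 = 277.
All other subsets cost ≥ 260. Minimum total cost: 253.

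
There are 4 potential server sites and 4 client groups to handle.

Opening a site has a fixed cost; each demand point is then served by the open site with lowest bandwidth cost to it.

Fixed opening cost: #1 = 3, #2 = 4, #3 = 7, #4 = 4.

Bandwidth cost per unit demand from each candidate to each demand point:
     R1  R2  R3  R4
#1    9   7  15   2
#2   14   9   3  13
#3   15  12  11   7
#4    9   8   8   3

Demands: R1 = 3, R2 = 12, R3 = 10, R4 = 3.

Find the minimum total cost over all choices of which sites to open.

Open {#1, #2}: assign each demand point to its cheapest open site.
  R1→#1 3×9=27, R2→#1 12×7=84, R3→#2 10×3=30, R4→#1 3×2=6
  bandwidth cost 147, fixed 7 → total 154.
Compare {#1, #2, #4}: bandwidth cost 147 + fixed 11 = 158.
Compare {#1, #2, #3}: bandwidth cost 147 + fixed 14 = 161.
Compare {#1, #2, #3, #4}: bandwidth cost 147 + fixed 18 = 165.
All other subsets cost ≥ 158. Minimum total cost: 154.

154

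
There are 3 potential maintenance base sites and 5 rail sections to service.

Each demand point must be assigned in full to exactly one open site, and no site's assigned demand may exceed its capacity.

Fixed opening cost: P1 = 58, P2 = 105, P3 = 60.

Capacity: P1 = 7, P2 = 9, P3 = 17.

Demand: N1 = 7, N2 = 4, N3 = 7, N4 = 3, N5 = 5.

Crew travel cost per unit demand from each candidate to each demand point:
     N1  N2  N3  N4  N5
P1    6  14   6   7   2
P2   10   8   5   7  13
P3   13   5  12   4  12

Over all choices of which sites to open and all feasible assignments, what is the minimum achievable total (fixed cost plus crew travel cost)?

391

Open {P1, P2, P3}; cheapest assignment that respects the capacities:
  P1 (cap 7, load 5): N5 — cost 5×2 = 10
  P2 (cap 9, load 7): N3 — cost 7×5 = 35
  P3 (cap 17, load 14): N1, N2, N4 — cost 7×13 + 4×5 + 3×4 = 123
  Shipping 168, fixed 223 → total 391.
  Any other capacity-feasible assignment to {P1, P2, P3} ships for at least 168.
Compare {P2, P3}: its best feasible assignment gives total 449.
Every other set of open sites that can feasibly serve all demand totals ≥ 449 even under its best assignment. Minimum: 391.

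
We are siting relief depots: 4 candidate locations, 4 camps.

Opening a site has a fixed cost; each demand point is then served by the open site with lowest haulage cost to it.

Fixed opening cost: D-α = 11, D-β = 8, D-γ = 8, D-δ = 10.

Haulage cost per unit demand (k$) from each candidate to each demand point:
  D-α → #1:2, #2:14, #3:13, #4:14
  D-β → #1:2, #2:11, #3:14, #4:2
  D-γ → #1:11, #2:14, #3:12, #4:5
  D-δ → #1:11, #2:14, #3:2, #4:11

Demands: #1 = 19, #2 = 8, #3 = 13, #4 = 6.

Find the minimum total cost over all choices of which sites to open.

182

Open {D-β, D-δ}: assign each demand point to its cheapest open site.
  #1→D-β 19×2=38, #2→D-β 8×11=88, #3→D-δ 13×2=26, #4→D-β 6×2=12
  haulage cost 164, fixed 18 → total 182.
Compare {D-β, D-γ, D-δ}: haulage cost 164 + fixed 26 = 190.
Compare {D-α, D-β, D-δ}: haulage cost 164 + fixed 29 = 193.
Compare {D-α, D-β, D-γ, D-δ}: haulage cost 164 + fixed 37 = 201.
All other subsets cost ≥ 190. Minimum total cost: 182.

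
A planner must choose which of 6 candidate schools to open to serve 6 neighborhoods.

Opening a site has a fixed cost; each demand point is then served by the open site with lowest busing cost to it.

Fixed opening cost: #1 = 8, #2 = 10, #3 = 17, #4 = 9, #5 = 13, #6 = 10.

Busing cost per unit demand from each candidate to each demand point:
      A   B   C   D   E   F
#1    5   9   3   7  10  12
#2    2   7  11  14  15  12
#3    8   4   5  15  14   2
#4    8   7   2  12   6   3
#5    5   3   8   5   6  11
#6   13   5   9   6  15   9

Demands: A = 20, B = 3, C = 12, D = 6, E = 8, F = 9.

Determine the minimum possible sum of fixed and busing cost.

210

Open {#2, #4, #5}: assign each demand point to its cheapest open site.
  A→#2 20×2=40, B→#5 3×3=9, C→#4 12×2=24, D→#5 6×5=30, E→#4 8×6=48, F→#4 9×3=27
  busing cost 178, fixed 32 → total 210.
Compare {#1, #2, #4, #5}: busing cost 178 + fixed 40 = 218.
Compare {#2, #3, #4, #5}: busing cost 169 + fixed 49 = 218.
Compare {#2, #4, #6}: busing cost 190 + fixed 29 = 219.
All other subsets cost ≥ 218. Minimum total cost: 210.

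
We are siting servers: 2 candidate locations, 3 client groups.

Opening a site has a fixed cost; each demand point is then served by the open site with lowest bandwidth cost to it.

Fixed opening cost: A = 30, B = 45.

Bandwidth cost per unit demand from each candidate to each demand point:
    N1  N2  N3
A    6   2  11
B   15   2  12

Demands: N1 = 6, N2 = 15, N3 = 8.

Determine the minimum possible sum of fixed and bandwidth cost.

184

Open {A}: assign each demand point to its cheapest open site.
  N1→A 6×6=36, N2→A 15×2=30, N3→A 8×11=88
  bandwidth cost 154, fixed 30 → total 184.
Compare {A, B}: bandwidth cost 154 + fixed 75 = 229.
Compare {B}: bandwidth cost 216 + fixed 45 = 261.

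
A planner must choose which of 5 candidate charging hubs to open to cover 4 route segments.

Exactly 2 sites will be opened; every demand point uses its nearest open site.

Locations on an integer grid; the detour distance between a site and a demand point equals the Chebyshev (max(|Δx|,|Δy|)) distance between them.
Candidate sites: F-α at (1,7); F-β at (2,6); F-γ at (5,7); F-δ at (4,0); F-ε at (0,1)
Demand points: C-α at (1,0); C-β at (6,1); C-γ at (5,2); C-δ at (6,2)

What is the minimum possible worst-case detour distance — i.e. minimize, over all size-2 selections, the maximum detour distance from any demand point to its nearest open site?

2

Open {F-δ, F-ε}.
  Farthest demand point is C-β at detour distance 2 (to F-δ); all others are ≤ 2.
With {F-α, F-δ} the worst case is 3.
With {F-β, F-δ} the worst case is 3.
No size-2 selection achieves below 2.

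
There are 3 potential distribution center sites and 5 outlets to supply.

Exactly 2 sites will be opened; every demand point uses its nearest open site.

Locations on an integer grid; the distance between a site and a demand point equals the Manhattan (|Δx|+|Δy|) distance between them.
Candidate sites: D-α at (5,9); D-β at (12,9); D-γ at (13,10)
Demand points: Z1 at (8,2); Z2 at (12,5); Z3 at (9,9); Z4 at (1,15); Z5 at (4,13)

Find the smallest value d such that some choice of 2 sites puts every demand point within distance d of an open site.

Open {D-α, D-β}.
  Farthest demand point is Z1 at distance 10 (to D-α); all others are ≤ 10.
With {D-α, D-γ} the worst case is 10.
With {D-β, D-γ} the worst case is 17.
No size-2 selection achieves below 10.

10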